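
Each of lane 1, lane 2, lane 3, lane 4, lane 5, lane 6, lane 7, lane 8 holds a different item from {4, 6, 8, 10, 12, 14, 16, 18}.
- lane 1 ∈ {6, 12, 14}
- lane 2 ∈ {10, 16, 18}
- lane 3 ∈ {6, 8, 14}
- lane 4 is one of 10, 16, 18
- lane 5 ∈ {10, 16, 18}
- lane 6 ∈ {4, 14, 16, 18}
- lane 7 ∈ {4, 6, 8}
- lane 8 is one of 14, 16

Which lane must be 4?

lane 6

The 8 variables draw from only 8 values {4, 6, 8, 10, 12, 14, 16, 18}, so each is used; only lane 1 can be 12, hence lane 1 = 12.
lane 2, lane 4, lane 5 share exactly the 3 values {10, 16, 18}; by pigeonhole those values go to them, so strike 10, 16, 18 from lane 6, lane 8.
lane 8's domain is down to {14}, so lane 8 = 14. Strike 14 from lane 3, lane 6.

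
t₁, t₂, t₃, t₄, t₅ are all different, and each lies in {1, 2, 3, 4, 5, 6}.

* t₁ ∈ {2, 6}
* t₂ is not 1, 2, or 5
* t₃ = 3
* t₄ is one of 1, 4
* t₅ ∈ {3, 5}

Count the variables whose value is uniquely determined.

2

t₃ has just one choice, so t₃ = 3. So t₂, t₅ can't be 3.
t₅ must be 5 (only option left).
Determined: t₃=3, t₅=5. The other variables each still have more than one consistent value. That makes 2.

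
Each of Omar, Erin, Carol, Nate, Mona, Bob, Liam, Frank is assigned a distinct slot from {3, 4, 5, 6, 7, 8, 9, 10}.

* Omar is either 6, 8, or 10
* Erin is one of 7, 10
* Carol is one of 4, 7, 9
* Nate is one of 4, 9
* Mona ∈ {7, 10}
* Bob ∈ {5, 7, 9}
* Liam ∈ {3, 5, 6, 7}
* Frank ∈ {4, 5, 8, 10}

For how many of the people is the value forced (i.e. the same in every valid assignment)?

The 8 variables together cover exactly {3, 4, 5, 6, 7, 8, 9, 10} — 8 values for 8 variables — and 3 appears only in Liam's list, so Liam = 3.
The 7 still-open variables together cover exactly {4, 5, 6, 7, 8, 9, 10} — 7 values for 7 variables — and 6 appears only in Omar's list, so Omar = 6.
The 6 still-open variables draw from only 6 values {4, 5, 7, 8, 9, 10}, so each is used; only Frank can be 8, hence Frank = 8.
Among the 5 still-open variables, 5 fits only Bob (and all 5 values in {4, 5, 7, 9, 10} must be used), so Bob = 5.
Erin and Mona share exactly the 2 values {7, 10}; by pigeonhole those values go to them, so strike 7, 10 from Carol.
Determined: Omar=6, Bob=5, Liam=3, Frank=8. The other people each still have more than one consistent value. That makes 4.

4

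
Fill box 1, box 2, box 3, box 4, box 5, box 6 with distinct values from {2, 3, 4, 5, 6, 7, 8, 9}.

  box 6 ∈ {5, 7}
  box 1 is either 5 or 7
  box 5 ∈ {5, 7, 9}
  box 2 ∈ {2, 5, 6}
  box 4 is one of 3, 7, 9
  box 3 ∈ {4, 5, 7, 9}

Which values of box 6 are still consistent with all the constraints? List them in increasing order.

5, 7

box 1 and box 6 share exactly the 2 values {5, 7}; by pigeonhole those values go to them, so strike 5, 7 from box 2, box 3, box 4, box 5.
box 5's domain is down to {9}, so box 5 = 9. Eliminate 9 elsewhere: box 3, box 4.
box 3's domain is down to {4}, so box 3 = 4.
box 4 must be 3 (only option left).
No further eliminations apply; box 6 can still be any of 5, 7.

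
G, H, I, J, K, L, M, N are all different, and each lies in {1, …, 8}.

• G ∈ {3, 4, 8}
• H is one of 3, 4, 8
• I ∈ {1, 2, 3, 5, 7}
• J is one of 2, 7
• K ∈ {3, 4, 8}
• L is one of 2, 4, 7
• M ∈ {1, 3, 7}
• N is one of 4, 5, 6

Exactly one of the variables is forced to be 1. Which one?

Among the 8 variables, 6 fits only N (and all 8 values in {1, 2, 3, 4, 5, 6, 7, 8} must be used), so N = 6.
Among the 7 still-open variables, 5 fits only I (and all 7 values in {1, 2, 3, 4, 5, 7, 8} must be used), so I = 5.
Among the 6 still-open variables, 1 fits only M (and all 6 values in {1, 2, 3, 4, 7, 8} must be used), so M = 1.

M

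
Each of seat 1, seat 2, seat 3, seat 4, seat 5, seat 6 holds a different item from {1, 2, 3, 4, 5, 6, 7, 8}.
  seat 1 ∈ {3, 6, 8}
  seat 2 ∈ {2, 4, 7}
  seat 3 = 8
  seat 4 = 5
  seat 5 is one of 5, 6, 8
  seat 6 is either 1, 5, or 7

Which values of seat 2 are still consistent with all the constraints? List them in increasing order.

seat 3 must be 8 (only option left). So seat 1, seat 5 can't be 8.
That leaves seat 4 = 5. Eliminate 5 elsewhere: seat 5, seat 6.
seat 5 must be 6 (only option left). Remove 6 from seat 1.
That leaves seat 1 = 3.
No further eliminations apply; seat 2 can still be any of 2, 4, 7.

2, 4, 7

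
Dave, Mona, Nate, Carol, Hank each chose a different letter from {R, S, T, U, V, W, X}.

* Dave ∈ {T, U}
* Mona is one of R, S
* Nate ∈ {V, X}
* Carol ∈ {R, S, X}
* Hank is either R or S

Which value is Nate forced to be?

Mona and Hank share exactly the 2 values {R, S}; by pigeonhole those values go to them, so strike R, S from Carol.
That leaves Carol = X. Remove X from Nate.
So Nate = V.

V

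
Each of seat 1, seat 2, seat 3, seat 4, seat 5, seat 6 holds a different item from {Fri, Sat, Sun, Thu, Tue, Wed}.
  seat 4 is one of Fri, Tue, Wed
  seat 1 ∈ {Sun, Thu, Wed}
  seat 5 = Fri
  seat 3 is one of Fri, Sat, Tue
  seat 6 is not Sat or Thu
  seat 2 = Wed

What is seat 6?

seat 2 must be Wed (only option left). Eliminate Wed elsewhere: seat 1, seat 4, seat 6.
seat 5 has just one choice, so seat 5 = Fri. Strike Fri from seat 3, seat 4, seat 6.
seat 4's domain is down to {Tue}, so seat 4 = Tue. So seat 3, seat 6 can't be Tue.
So seat 6 = Sun.

Sun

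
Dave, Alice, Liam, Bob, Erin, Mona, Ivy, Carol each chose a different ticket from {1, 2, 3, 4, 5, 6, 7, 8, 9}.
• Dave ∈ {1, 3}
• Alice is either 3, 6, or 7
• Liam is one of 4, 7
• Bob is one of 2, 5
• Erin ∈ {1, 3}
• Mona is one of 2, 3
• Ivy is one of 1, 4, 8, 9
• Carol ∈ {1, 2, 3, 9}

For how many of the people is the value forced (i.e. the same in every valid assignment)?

3

Dave and Erin between them cover only {1, 3} — a naked pair. Remove those values from Alice, Mona, Ivy, Carol.
Mona's domain is down to {2}, so Mona = 2. Remove 2 from Bob, Carol.
Carol has just one choice, so Carol = 9. Remove 9 from Ivy.
That leaves Bob = 5.
Determined: Bob=5, Mona=2, Carol=9. The other people each still have more than one consistent value. That makes 3.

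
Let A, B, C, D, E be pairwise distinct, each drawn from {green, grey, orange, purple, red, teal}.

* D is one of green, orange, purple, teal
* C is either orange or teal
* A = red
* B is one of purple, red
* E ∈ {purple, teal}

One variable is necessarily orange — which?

A must be red (only option left). Remove red from B.
That leaves B = purple. Strike purple from D, E.
E's domain is down to {teal}, so E = teal. Remove teal from C, D.
So orange goes to C.

C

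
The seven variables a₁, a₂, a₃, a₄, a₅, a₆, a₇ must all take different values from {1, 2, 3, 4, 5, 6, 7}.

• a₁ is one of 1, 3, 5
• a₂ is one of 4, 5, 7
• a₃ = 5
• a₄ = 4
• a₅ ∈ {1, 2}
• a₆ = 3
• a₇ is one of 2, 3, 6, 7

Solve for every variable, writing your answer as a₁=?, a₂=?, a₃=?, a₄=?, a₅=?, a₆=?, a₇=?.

a₃ must be 5 (only option left). Strike 5 from a₁, a₂.
a₄ must be 4 (only option left). So a₂ can't be 4.
That leaves a₆ = 3. Strike 3 from a₁, a₇.
a₁ has just one choice, so a₁ = 1. Strike 1 from a₅.
a₂ has just one choice, so a₂ = 7. Strike 7 from a₇.
a₅ has just one choice, so a₅ = 2. Remove 2 from a₇.
That leaves a₇ = 6.

a₁=1, a₂=7, a₃=5, a₄=4, a₅=2, a₆=3, a₇=6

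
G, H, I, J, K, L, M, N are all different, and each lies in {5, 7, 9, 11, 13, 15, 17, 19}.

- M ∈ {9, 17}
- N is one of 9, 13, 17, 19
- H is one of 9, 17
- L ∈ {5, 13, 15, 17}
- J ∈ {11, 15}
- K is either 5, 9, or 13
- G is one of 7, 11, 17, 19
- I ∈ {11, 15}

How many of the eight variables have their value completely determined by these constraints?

2

Among the 8 variables, 7 fits only G (and all 8 values in {5, 7, 9, 11, 13, 15, 17, 19} must be used), so G = 7.
The 7 still-open variables draw from only 7 values {5, 9, 11, 13, 15, 17, 19}, so each is used; only N can be 19, hence N = 19.
H and M share exactly the 2 values {9, 17}; by pigeonhole those values go to them, so strike 9, 17 from K, L.
I and J share exactly the 2 values {11, 15}; by pigeonhole those values go to them, so strike 11, 15 from L.
Determined: G=7, N=19. The other variables each still have more than one consistent value. That makes 2.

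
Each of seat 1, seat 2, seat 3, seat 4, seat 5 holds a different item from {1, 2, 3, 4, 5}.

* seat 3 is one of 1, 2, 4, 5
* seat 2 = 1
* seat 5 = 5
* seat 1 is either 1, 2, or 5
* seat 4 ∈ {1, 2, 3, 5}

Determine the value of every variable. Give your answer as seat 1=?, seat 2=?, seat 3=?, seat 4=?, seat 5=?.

seat 2's domain is down to {1}, so seat 2 = 1. Remove 1 from seat 1, seat 3, seat 4.
seat 5's domain is down to {5}, so seat 5 = 5. Strike 5 from seat 1, seat 3, seat 4.
seat 1's domain is down to {2}, so seat 1 = 2. Strike 2 from seat 3, seat 4.
seat 3 has just one choice, so seat 3 = 4.
seat 4 must be 3 (only option left).

seat 1=2, seat 2=1, seat 3=4, seat 4=3, seat 5=5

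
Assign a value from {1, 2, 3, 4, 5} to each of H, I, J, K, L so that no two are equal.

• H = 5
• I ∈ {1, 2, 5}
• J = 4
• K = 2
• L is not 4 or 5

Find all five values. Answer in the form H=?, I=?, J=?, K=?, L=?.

H has just one choice, so H = 5. Remove 5 from I.
J must be 4 (only option left).
That leaves K = 2. So I, L can't be 2.
I has just one choice, so I = 1. So L can't be 1.
L's domain is down to {3}, so L = 3.

H=5, I=1, J=4, K=2, L=3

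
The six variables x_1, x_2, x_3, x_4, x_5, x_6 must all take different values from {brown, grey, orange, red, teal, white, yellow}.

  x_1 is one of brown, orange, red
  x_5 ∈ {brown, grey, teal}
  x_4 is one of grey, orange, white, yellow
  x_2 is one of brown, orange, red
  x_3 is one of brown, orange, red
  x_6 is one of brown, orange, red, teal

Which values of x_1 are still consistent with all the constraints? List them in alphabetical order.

brown, orange, red

x_1, x_2, x_3 between them cover only {brown, orange, red} — a naked triple. Remove those values from x_4, x_5, x_6.
That leaves x_6 = teal. Eliminate teal elsewhere: x_5.
That leaves x_5 = grey. So x_4 can't be grey.
No further eliminations apply; x_1 can still be any of brown, orange, red.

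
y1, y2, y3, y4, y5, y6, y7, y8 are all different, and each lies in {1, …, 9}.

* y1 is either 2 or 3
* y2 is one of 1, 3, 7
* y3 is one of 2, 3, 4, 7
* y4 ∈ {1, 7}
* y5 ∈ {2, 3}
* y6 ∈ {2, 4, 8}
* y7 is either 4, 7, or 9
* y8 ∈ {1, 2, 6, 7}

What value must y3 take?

4

Among the 8 variables, 6 fits only y8 (and all 8 values in {1, 2, 3, 4, 6, 7, 8, 9} must be used), so y8 = 6.
The 7 still-open variables draw from only 7 values {1, 2, 3, 4, 7, 8, 9}, so each is used; only y6 can be 8, hence y6 = 8.
The 6 still-open variables draw from only 6 values {1, 2, 3, 4, 7, 9}, so each is used; only y7 can be 9, hence y7 = 9.
The 5 still-open variables draw from only 5 values {1, 2, 3, 4, 7}, so each is used; only y3 can be 4, hence y3 = 4.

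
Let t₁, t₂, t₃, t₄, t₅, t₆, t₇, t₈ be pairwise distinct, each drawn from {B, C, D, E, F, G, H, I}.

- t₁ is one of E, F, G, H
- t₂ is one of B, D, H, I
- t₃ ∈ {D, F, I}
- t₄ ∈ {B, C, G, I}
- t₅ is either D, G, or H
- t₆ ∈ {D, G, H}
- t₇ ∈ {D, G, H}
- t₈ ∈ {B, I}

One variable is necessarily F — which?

t₃

The 8 variables draw from only 8 values {B, C, D, E, F, G, H, I}, so each is used; only t₄ can be C, hence t₄ = C.
The 7 still-open variables together cover exactly {B, D, E, F, G, H, I} — 7 values for 7 variables — and E appears only in t₁'s list, so t₁ = E.
The 6 still-open variables draw from only 6 values {B, D, F, G, H, I}, so each is used; only t₃ can be F, hence t₃ = F.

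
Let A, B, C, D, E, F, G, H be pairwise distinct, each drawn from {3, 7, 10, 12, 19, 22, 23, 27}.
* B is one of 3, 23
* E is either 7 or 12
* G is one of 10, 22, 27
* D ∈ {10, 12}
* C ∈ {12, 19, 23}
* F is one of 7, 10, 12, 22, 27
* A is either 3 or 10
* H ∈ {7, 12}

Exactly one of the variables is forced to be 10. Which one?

D

The 8 variables draw from only 8 values {3, 7, 10, 12, 19, 22, 23, 27}, so each is used; only C can be 19, hence C = 19.
The 7 still-open variables draw from only 7 values {3, 7, 10, 12, 22, 23, 27}, so each is used; only B can be 23, hence B = 23.
The 6 still-open variables together cover exactly {3, 7, 10, 12, 22, 27} — 6 values for 6 variables — and 3 appears only in A's list, so A = 3.
E and H between them cover only {7, 12} — a naked pair. Remove those values from D, F.
So 10 goes to D.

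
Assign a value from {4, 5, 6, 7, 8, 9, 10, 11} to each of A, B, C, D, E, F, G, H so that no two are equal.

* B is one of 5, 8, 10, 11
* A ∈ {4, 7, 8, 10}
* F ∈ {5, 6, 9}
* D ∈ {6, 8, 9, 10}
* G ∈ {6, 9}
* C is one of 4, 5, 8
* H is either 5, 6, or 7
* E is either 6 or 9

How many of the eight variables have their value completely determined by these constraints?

The 8 variables draw from only 8 values {4, 5, 6, 7, 8, 9, 10, 11}, so each is used; only B can be 11, hence B = 11.
E and G share exactly the 2 values {6, 9}; by pigeonhole those values go to them, so strike 6, 9 from D, F, H.
F's domain is down to {5}, so F = 5. Remove 5 from C, H.
H must be 7 (only option left). Eliminate 7 elsewhere: A.
Determined: B=11, F=5, H=7. The other variables each still have more than one consistent value. That makes 3.

3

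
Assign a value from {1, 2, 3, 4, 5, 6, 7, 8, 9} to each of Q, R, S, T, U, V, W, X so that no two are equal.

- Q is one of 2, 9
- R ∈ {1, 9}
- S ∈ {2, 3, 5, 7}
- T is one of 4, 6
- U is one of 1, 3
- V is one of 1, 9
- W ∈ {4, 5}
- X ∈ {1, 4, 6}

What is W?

Among the 8 variables, 7 fits only S (and all 8 values in {1, 2, 3, 4, 5, 6, 7, 9} must be used), so S = 7.
The 7 still-open variables draw from only 7 values {1, 2, 3, 4, 5, 6, 9}, so each is used; only Q can be 2, hence Q = 2.
The 6 still-open variables draw from only 6 values {1, 3, 4, 5, 6, 9}, so each is used; only U can be 3, hence U = 3.
The 5 still-open variables together cover exactly {1, 4, 5, 6, 9} — 5 values for 5 variables — and 5 appears only in W's list, so W = 5.

5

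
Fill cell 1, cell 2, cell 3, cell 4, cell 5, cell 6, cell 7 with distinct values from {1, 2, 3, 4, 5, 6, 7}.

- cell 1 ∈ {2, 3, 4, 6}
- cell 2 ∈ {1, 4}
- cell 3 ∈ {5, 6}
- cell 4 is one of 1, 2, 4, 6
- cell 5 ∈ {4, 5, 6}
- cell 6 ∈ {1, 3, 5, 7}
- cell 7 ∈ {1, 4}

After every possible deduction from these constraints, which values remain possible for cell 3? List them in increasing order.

Among the 7 variables, 7 fits only cell 6 (and all 7 values in {1, 2, 3, 4, 5, 6, 7} must be used), so cell 6 = 7.
The 6 still-open variables draw from only 6 values {1, 2, 3, 4, 5, 6}, so each is used; only cell 1 can be 3, hence cell 1 = 3.
The 5 still-open variables together cover exactly {1, 2, 4, 5, 6} — 5 values for 5 variables — and 2 appears only in cell 4's list, so cell 4 = 2.
cell 2 and cell 7 between them cover only {1, 4} — a naked pair. Remove those values from cell 5.
No further eliminations apply; cell 3 can still be any of 5, 6.

5, 6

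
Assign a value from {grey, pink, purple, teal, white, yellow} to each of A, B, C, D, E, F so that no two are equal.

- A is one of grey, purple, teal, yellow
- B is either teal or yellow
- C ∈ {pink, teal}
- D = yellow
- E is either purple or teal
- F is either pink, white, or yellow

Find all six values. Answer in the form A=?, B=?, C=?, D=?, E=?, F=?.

A=grey, B=teal, C=pink, D=yellow, E=purple, F=white

D has just one choice, so D = yellow. Strike yellow from A, B, F.
That leaves B = teal. Eliminate teal elsewhere: A, C, E.
C has just one choice, so C = pink. So F can't be pink.
E has just one choice, so E = purple. Strike purple from A.
That leaves F = white.
A has just one choice, so A = grey.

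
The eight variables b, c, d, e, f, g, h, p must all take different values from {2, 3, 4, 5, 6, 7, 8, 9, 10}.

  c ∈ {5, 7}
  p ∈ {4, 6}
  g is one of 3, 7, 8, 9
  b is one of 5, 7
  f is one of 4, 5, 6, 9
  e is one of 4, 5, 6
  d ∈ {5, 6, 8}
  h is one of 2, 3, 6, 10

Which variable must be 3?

g

b and c share exactly the 2 values {5, 7}; by pigeonhole those values go to them, so strike 5, 7 from d, e, f, g.
The 2 variables e and p are confined to {4, 6}, which locks those values in; drop them from d, f, h.
d has just one choice, so d = 8. Strike 8 from g.
That leaves f = 9. Eliminate 9 elsewhere: g.
So 3 goes to g.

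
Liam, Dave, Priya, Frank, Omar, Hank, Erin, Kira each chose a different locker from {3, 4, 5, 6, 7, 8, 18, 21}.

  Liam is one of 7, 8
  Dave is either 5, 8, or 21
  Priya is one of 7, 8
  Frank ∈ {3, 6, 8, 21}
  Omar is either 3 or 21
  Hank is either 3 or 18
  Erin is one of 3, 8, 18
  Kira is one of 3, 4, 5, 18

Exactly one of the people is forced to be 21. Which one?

The 8 variables together cover exactly {3, 4, 5, 6, 7, 8, 18, 21} — 8 values for 8 variables — and 4 appears only in Kira's list, so Kira = 4.
The 7 still-open variables together cover exactly {3, 5, 6, 7, 8, 18, 21} — 7 values for 7 variables — and 5 appears only in Dave's list, so Dave = 5.
Among the 6 still-open variables, 6 fits only Frank (and all 6 values in {3, 6, 7, 8, 18, 21} must be used), so Frank = 6.
The 5 still-open variables draw from only 5 values {3, 7, 8, 18, 21}, so each is used; only Omar can be 21, hence Omar = 21.

Omar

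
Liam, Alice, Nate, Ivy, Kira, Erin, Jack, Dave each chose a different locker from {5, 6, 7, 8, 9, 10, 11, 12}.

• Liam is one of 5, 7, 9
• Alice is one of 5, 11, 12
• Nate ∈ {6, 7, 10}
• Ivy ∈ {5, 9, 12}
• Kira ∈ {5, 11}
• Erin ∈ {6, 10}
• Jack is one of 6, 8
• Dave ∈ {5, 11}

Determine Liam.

7

The 8 variables together cover exactly {5, 6, 7, 8, 9, 10, 11, 12} — 8 values for 8 variables — and 8 appears only in Jack's list, so Jack = 8.
Kira and Dave between them cover only {5, 11} — a naked pair. Remove those values from Liam, Alice, Ivy.
Alice has just one choice, so Alice = 12. Remove 12 from Ivy.
Ivy has just one choice, so Ivy = 9. Remove 9 from Liam.
So Liam = 7.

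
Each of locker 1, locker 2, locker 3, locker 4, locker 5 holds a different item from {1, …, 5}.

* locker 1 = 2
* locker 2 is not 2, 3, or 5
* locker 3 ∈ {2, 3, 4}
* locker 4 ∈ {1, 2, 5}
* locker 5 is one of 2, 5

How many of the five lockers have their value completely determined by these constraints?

locker 1 must be 2 (only option left). So locker 3, locker 4, locker 5 can't be 2.
That leaves locker 5 = 5. Eliminate 5 elsewhere: locker 4.
locker 4's domain is down to {1}, so locker 4 = 1. So locker 2 can't be 1.
locker 2's domain is down to {4}, so locker 2 = 4. So locker 3 can't be 4.
locker 3's domain is down to {3}, so locker 3 = 3.
Every locker is fixed: locker 1=2, locker 2=4, locker 3=3, locker 4=1, locker 5=5. That makes 5.

5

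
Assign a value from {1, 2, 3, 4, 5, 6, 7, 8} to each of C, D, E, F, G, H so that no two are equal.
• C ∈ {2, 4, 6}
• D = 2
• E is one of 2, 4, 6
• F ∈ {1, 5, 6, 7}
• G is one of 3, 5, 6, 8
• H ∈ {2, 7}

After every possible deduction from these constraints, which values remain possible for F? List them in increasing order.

D's domain is down to {2}, so D = 2. Remove 2 from C, E, H.
H must be 7 (only option left). Remove 7 from F.
The 2 variables C and E are confined to {4, 6}, which locks those values in; drop them from F, G.
No further eliminations apply; F can still be any of 1, 5.

1, 5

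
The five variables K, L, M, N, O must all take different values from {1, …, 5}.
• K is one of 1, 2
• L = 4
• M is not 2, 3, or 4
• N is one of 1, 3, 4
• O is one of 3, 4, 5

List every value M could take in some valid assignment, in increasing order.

L must be 4 (only option left). Strike 4 from N, O.
The 4 still-open variables draw from only 4 values {1, 2, 3, 5}, so each is used; only K can be 2, hence K = 2.
No further eliminations apply; M can still be any of 1, 5.

1, 5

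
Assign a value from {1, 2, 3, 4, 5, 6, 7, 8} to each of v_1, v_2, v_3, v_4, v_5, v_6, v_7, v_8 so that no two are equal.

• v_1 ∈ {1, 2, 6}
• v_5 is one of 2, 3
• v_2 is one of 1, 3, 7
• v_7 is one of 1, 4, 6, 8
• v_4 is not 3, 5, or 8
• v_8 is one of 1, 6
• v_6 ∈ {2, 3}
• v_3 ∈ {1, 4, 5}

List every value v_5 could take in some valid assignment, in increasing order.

The 8 variables together cover exactly {1, 2, 3, 4, 5, 6, 7, 8} — 8 values for 8 variables — and 5 appears only in v_3's list, so v_3 = 5.
The 7 still-open variables draw from only 7 values {1, 2, 3, 4, 6, 7, 8}, so each is used; only v_7 can be 8, hence v_7 = 8.
The 6 still-open variables draw from only 6 values {1, 2, 3, 4, 6, 7}, so each is used; only v_4 can be 4, hence v_4 = 4.
Among the 5 still-open variables, 7 fits only v_2 (and all 5 values in {1, 2, 3, 6, 7} must be used), so v_2 = 7.
v_5 and v_6 between them cover only {2, 3} — a naked pair. Remove those values from v_1.
No further eliminations apply; v_5 can still be any of 2, 3.

2, 3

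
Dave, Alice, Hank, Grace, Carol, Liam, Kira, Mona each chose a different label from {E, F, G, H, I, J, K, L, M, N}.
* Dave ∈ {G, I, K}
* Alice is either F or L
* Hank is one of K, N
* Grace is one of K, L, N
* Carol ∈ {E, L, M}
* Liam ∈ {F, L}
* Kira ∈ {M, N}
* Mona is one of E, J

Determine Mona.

Alice and Liam between them cover only {F, L} — a naked pair. Remove those values from Grace, Carol.
The 2 variables Hank and Grace are confined to {K, N}, which locks those values in; drop them from Dave, Kira.
Kira's domain is down to {M}, so Kira = M. So Carol can't be M.
Carol's domain is down to {E}, so Carol = E. So Mona can't be E.
So Mona = J.

J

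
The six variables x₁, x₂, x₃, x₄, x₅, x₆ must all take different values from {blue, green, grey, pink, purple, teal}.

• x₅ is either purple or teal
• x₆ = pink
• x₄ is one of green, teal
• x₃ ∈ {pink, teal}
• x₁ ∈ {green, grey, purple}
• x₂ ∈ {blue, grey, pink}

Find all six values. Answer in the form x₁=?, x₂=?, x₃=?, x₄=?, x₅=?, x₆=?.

x₆ has just one choice, so x₆ = pink. Eliminate pink elsewhere: x₂, x₃.
That leaves x₃ = teal. So x₄, x₅ can't be teal.
x₄ has just one choice, so x₄ = green. So x₁ can't be green.
x₅ must be purple (only option left). Eliminate purple elsewhere: x₁.
x₁ must be grey (only option left). Strike grey from x₂.
x₂ has just one choice, so x₂ = blue.

x₁=grey, x₂=blue, x₃=teal, x₄=green, x₅=purple, x₆=pink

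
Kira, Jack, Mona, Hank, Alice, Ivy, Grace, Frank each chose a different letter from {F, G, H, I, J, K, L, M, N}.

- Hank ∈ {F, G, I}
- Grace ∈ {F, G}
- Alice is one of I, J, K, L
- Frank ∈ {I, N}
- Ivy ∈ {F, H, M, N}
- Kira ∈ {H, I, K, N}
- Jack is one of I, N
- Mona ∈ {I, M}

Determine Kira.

Jack and Frank share exactly the 2 values {I, N}; by pigeonhole those values go to them, so strike I, N from Kira, Mona, Hank, Alice, Ivy.
Mona must be M (only option left). So Ivy can't be M.
The 2 variables Hank and Grace are confined to {F, G}, which locks those values in; drop them from Ivy.
Ivy's domain is down to {H}, so Ivy = H. Remove H from Kira.
So Kira = K.

K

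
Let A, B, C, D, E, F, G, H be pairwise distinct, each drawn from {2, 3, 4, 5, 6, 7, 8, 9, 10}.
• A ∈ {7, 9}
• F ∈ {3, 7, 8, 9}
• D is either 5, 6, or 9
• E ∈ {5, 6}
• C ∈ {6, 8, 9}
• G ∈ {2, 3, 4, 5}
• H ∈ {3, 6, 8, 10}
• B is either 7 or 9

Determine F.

3

A and B between them cover only {7, 9} — a naked pair. Remove those values from C, D, F.
D and E share exactly the 2 values {5, 6}; by pigeonhole those values go to them, so strike 5, 6 from C, G, H.
C has just one choice, so C = 8. So F, H can't be 8.
So F = 3.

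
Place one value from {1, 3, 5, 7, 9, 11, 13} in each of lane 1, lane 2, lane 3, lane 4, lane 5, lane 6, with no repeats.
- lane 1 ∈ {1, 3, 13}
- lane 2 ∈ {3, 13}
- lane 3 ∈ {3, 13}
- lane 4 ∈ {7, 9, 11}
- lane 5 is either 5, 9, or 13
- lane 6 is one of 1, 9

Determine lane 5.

5

The 2 variables lane 2 and lane 3 are confined to {3, 13}, which locks those values in; drop them from lane 1, lane 5.
lane 1 has just one choice, so lane 1 = 1. Remove 1 from lane 6.
lane 6 has just one choice, so lane 6 = 9. Eliminate 9 elsewhere: lane 4, lane 5.
So lane 5 = 5.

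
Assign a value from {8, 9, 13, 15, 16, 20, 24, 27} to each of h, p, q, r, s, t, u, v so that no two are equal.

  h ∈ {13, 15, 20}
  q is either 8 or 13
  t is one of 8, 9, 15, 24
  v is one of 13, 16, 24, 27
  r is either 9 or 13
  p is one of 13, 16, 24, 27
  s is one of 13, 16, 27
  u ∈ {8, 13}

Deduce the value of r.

The 8 variables draw from only 8 values {8, 9, 13, 15, 16, 20, 24, 27}, so each is used; only h can be 20, hence h = 20.
Among the 7 still-open variables, 15 fits only t (and all 7 values in {8, 9, 13, 15, 16, 24, 27} must be used), so t = 15.
Among the 6 still-open variables, 9 fits only r (and all 6 values in {8, 9, 13, 16, 24, 27} must be used), so r = 9.

9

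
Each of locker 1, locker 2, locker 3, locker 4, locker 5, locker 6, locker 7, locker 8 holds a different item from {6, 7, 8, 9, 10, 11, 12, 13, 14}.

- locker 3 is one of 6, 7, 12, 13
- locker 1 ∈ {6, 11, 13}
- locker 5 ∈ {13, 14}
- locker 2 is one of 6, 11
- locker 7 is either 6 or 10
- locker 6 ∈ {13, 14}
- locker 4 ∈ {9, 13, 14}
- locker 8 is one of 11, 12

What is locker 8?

The 8 variables together cover exactly {6, 7, 9, 10, 11, 12, 13, 14} — 8 values for 8 variables — and 7 appears only in locker 3's list, so locker 3 = 7.
The 7 still-open variables together cover exactly {6, 9, 10, 11, 12, 13, 14} — 7 values for 7 variables — and 9 appears only in locker 4's list, so locker 4 = 9.
The 6 still-open variables together cover exactly {6, 10, 11, 12, 13, 14} — 6 values for 6 variables — and 10 appears only in locker 7's list, so locker 7 = 10.
Among the 5 still-open variables, 12 fits only locker 8 (and all 5 values in {6, 11, 12, 13, 14} must be used), so locker 8 = 12.

12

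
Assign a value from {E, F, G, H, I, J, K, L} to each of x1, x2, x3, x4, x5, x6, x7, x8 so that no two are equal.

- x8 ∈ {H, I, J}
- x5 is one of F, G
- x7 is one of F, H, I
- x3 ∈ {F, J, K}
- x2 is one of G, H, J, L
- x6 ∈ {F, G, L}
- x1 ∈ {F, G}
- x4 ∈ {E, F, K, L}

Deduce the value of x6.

L

The 8 variables draw from only 8 values {E, F, G, H, I, J, K, L}, so each is used; only x4 can be E, hence x4 = E.
Among the 7 still-open variables, K fits only x3 (and all 7 values in {F, G, H, I, J, K, L} must be used), so x3 = K.
x1 and x5 share exactly the 2 values {F, G}; by pigeonhole those values go to them, so strike F, G from x2, x6, x7.
So x6 = L.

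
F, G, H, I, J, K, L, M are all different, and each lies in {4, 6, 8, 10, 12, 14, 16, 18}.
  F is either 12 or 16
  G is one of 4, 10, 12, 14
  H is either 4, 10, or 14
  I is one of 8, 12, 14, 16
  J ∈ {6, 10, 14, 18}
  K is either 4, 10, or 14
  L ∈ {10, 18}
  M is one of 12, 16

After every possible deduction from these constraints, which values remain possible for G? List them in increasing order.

The 8 variables draw from only 8 values {4, 6, 8, 10, 12, 14, 16, 18}, so each is used; only J can be 6, hence J = 6.
The 7 still-open variables draw from only 7 values {4, 8, 10, 12, 14, 16, 18}, so each is used; only I can be 8, hence I = 8.
The 6 still-open variables draw from only 6 values {4, 10, 12, 14, 16, 18}, so each is used; only L can be 18, hence L = 18.
The 2 variables F and M are confined to {12, 16}, which locks those values in; drop them from G.
No further eliminations apply; G can still be any of 4, 10, 14.

4, 10, 14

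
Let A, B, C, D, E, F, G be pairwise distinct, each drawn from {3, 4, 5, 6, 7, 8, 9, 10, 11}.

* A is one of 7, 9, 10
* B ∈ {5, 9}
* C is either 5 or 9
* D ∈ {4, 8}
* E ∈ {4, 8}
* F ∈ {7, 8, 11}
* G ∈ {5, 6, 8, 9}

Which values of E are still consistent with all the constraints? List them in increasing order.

4, 8

B and C share exactly the 2 values {5, 9}; by pigeonhole those values go to them, so strike 5, 9 from A, G.
D and E between them cover only {4, 8} — a naked pair. Remove those values from F, G.
G's domain is down to {6}, so G = 6.
No further eliminations apply; E can still be any of 4, 8.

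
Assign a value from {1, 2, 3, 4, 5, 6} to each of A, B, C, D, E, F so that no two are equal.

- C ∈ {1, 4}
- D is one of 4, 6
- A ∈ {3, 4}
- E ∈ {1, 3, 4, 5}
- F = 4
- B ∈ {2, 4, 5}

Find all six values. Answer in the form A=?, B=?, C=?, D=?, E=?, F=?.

A=3, B=2, C=1, D=6, E=5, F=4

F's domain is down to {4}, so F = 4. Strike 4 from A, B, C, D, E.
A has just one choice, so A = 3. Remove 3 from E.
C's domain is down to {1}, so C = 1. Remove 1 from E.
D's domain is down to {6}, so D = 6.
That leaves E = 5. Eliminate 5 elsewhere: B.
B's domain is down to {2}, so B = 2.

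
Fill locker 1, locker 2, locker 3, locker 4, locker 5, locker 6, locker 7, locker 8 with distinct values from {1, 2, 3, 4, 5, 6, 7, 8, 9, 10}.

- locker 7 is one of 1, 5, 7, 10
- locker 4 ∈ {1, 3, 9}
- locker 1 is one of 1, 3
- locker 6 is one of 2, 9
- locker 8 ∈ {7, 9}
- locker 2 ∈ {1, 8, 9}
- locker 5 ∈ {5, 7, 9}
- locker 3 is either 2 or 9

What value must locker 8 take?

The 8 variables together cover exactly {1, 2, 3, 5, 7, 8, 9, 10} — 8 values for 8 variables — and 8 appears only in locker 2's list, so locker 2 = 8.
The 7 still-open variables draw from only 7 values {1, 2, 3, 5, 7, 9, 10}, so each is used; only locker 7 can be 10, hence locker 7 = 10.
The 6 still-open variables together cover exactly {1, 2, 3, 5, 7, 9} — 6 values for 6 variables — and 5 appears only in locker 5's list, so locker 5 = 5.
The 5 still-open variables together cover exactly {1, 2, 3, 7, 9} — 5 values for 5 variables — and 7 appears only in locker 8's list, so locker 8 = 7.

7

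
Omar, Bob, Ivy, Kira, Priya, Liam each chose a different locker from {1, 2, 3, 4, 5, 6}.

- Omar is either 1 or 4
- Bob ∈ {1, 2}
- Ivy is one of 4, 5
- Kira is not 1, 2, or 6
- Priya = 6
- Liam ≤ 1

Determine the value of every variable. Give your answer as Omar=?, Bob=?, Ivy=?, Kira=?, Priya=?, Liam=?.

Priya's domain is down to {6}, so Priya = 6.
That leaves Liam = 1. Strike 1 from Omar, Bob.
Omar must be 4 (only option left). Strike 4 from Ivy, Kira.
That leaves Bob = 2.
Ivy's domain is down to {5}, so Ivy = 5. Remove 5 from Kira.
Kira must be 3 (only option left).

Omar=4, Bob=2, Ivy=5, Kira=3, Priya=6, Liam=1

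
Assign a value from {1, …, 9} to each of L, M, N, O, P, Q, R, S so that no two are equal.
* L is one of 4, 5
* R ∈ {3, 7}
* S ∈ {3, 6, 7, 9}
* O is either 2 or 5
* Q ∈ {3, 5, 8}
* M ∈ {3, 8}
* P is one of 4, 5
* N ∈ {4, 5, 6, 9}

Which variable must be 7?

R

The 8 variables together cover exactly {2, 3, 4, 5, 6, 7, 8, 9} — 8 values for 8 variables — and 2 appears only in O's list, so O = 2.
L and P share exactly the 2 values {4, 5}; by pigeonhole those values go to them, so strike 4, 5 from N, Q.
M and Q share exactly the 2 values {3, 8}; by pigeonhole those values go to them, so strike 3, 8 from R, S.
So 7 goes to R.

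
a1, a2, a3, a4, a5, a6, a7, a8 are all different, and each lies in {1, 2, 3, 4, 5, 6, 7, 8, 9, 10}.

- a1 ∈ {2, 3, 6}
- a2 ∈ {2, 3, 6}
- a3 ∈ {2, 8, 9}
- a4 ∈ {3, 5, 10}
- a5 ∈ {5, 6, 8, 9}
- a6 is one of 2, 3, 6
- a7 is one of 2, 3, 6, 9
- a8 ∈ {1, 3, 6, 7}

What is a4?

10

a1, a2, a6 share exactly the 3 values {2, 3, 6}; by pigeonhole those values go to them, so strike 2, 3, 6 from a3, a4, a5, a7, a8.
a7 has just one choice, so a7 = 9. Strike 9 from a3, a5.
a3 has just one choice, so a3 = 8. Eliminate 8 elsewhere: a5.
a5 must be 5 (only option left). So a4 can't be 5.
So a4 = 10.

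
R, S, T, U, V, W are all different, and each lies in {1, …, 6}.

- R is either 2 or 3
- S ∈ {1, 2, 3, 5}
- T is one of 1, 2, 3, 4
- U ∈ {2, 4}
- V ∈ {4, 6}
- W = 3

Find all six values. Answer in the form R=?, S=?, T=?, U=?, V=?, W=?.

R=2, S=5, T=1, U=4, V=6, W=3

W's domain is down to {3}, so W = 3. So R, S, T can't be 3.
R has just one choice, so R = 2. Strike 2 from S, T, U.
U has just one choice, so U = 4. Strike 4 from T, V.
V's domain is down to {6}, so V = 6.
T's domain is down to {1}, so T = 1. Remove 1 from S.
That leaves S = 5.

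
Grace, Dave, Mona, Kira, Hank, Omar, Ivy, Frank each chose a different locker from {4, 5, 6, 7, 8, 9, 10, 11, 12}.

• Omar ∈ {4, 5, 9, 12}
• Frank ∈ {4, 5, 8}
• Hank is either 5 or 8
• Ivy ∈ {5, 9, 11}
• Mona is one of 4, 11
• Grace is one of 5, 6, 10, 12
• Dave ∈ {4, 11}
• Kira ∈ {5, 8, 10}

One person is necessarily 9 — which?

The 8 variables draw from only 8 values {4, 5, 6, 8, 9, 10, 11, 12}, so each is used; only Grace can be 6, hence Grace = 6.
The 7 still-open variables draw from only 7 values {4, 5, 8, 9, 10, 11, 12}, so each is used; only Kira can be 10, hence Kira = 10.
Among the 6 still-open variables, 12 fits only Omar (and all 6 values in {4, 5, 8, 9, 11, 12} must be used), so Omar = 12.
The 5 still-open variables together cover exactly {4, 5, 8, 9, 11} — 5 values for 5 variables — and 9 appears only in Ivy's list, so Ivy = 9.

Ivy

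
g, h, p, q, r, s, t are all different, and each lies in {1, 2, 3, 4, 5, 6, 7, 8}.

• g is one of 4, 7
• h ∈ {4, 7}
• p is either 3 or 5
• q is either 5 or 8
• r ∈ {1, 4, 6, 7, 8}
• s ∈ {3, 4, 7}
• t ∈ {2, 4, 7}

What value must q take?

g and h between them cover only {4, 7} — a naked pair. Remove those values from r, s, t.
s has just one choice, so s = 3. Eliminate 3 elsewhere: p.
t's domain is down to {2}, so t = 2.
p's domain is down to {5}, so p = 5. Eliminate 5 elsewhere: q.
So q = 8.

8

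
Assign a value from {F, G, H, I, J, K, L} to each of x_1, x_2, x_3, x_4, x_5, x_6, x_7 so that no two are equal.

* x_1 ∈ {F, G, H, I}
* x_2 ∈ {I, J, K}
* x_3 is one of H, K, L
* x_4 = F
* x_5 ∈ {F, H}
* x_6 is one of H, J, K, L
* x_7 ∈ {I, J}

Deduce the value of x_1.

x_4 must be F (only option left). So x_1, x_5 can't be F.
That leaves x_5 = H. So x_1, x_3, x_6 can't be H.
The 5 still-open variables draw from only 5 values {G, I, J, K, L}, so each is used; only x_1 can be G, hence x_1 = G.

G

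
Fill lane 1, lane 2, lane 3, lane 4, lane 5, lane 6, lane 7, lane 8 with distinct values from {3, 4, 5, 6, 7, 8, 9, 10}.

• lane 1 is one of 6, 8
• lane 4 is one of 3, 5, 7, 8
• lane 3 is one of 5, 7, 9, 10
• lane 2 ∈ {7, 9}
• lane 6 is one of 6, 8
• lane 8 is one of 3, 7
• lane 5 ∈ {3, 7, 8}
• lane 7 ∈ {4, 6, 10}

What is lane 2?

Among the 8 variables, 4 fits only lane 7 (and all 8 values in {3, 4, 5, 6, 7, 8, 9, 10} must be used), so lane 7 = 4.
Among the 7 still-open variables, 10 fits only lane 3 (and all 7 values in {3, 5, 6, 7, 8, 9, 10} must be used), so lane 3 = 10.
Among the 6 still-open variables, 5 fits only lane 4 (and all 6 values in {3, 5, 6, 7, 8, 9} must be used), so lane 4 = 5.
Among the 5 still-open variables, 9 fits only lane 2 (and all 5 values in {3, 6, 7, 8, 9} must be used), so lane 2 = 9.

9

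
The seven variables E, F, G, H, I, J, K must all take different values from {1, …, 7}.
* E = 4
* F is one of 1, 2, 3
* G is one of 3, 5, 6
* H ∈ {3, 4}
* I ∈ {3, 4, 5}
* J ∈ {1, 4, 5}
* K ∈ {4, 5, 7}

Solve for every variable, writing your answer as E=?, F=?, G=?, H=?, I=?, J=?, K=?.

E must be 4 (only option left). Strike 4 from H, I, J, K.
H's domain is down to {3}, so H = 3. Strike 3 from F, G, I.
I must be 5 (only option left). Eliminate 5 elsewhere: G, J, K.
J's domain is down to {1}, so J = 1. Strike 1 from F.
K has just one choice, so K = 7.
F has just one choice, so F = 2.
G has just one choice, so G = 6.

E=4, F=2, G=6, H=3, I=5, J=1, K=7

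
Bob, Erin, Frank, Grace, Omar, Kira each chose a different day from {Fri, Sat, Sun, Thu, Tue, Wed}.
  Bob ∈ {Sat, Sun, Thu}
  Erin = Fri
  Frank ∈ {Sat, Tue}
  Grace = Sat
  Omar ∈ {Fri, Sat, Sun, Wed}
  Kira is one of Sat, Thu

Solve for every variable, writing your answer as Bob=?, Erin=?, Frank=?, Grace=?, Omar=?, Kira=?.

Erin must be Fri (only option left). Eliminate Fri elsewhere: Omar.
That leaves Grace = Sat. Eliminate Sat elsewhere: Bob, Frank, Omar, Kira.
Kira has just one choice, so Kira = Thu. Eliminate Thu elsewhere: Bob.
Bob must be Sun (only option left). Strike Sun from Omar.
That leaves Frank = Tue.
Omar has just one choice, so Omar = Wed.

Bob=Sun, Erin=Fri, Frank=Tue, Grace=Sat, Omar=Wed, Kira=Thu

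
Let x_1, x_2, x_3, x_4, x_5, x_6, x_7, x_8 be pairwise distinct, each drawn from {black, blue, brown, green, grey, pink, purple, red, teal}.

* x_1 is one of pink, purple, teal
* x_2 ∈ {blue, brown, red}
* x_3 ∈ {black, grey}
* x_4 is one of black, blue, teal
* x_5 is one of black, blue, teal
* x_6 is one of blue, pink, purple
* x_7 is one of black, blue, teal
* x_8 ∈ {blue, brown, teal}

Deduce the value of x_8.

The 8 variables together cover exactly {black, blue, brown, grey, pink, purple, red, teal} — 8 values for 8 variables — and grey appears only in x_3's list, so x_3 = grey.
The 7 still-open variables draw from only 7 values {black, blue, brown, pink, purple, red, teal}, so each is used; only x_2 can be red, hence x_2 = red.
Among the 6 still-open variables, brown fits only x_8 (and all 6 values in {black, blue, brown, pink, purple, teal} must be used), so x_8 = brown.

brown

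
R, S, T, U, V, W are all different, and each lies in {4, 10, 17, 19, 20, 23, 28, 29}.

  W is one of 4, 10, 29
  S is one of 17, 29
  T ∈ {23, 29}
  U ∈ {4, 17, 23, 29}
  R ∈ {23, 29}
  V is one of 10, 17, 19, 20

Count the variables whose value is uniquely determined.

3

The 2 variables R and T are confined to {23, 29}, which locks those values in; drop them from S, U, W.
That leaves S = 17. Eliminate 17 elsewhere: U, V.
U must be 4 (only option left). Remove 4 from W.
That leaves W = 10. Eliminate 10 elsewhere: V.
Determined: S=17, U=4, W=10. The other variables each still have more than one consistent value. That makes 3.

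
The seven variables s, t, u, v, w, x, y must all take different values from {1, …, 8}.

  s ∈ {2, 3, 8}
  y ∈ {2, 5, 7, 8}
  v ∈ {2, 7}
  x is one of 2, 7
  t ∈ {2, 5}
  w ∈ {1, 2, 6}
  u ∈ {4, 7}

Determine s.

3

v and x share exactly the 2 values {2, 7}; by pigeonhole those values go to them, so strike 2, 7 from s, t, u, w, y.
t must be 5 (only option left). Strike 5 from y.
u must be 4 (only option left).
y must be 8 (only option left). Remove 8 from s.
So s = 3.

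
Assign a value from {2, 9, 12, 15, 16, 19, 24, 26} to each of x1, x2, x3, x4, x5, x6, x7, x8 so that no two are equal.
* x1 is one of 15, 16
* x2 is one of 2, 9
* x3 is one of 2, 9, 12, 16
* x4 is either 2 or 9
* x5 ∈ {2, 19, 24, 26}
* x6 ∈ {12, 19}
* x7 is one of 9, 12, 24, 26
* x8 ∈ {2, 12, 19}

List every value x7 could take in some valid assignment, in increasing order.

Among the 8 variables, 15 fits only x1 (and all 8 values in {2, 9, 12, 15, 16, 19, 24, 26} must be used), so x1 = 15.
Among the 7 still-open variables, 16 fits only x3 (and all 7 values in {2, 9, 12, 16, 19, 24, 26} must be used), so x3 = 16.
x2 and x4 between them cover only {2, 9} — a naked pair. Remove those values from x5, x7, x8.
x6 and x8 share exactly the 2 values {12, 19}; by pigeonhole those values go to them, so strike 12, 19 from x5, x7.
No further eliminations apply; x7 can still be any of 24, 26.

24, 26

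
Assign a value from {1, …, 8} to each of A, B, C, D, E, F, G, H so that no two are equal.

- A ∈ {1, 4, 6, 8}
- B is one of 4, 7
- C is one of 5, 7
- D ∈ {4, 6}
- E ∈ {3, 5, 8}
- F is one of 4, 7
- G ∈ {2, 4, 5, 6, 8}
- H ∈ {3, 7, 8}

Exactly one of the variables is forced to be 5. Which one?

C

Among the 8 variables, 1 fits only A (and all 8 values in {1, 2, 3, 4, 5, 6, 7, 8} must be used), so A = 1.
The 7 still-open variables together cover exactly {2, 3, 4, 5, 6, 7, 8} — 7 values for 7 variables — and 2 appears only in G's list, so G = 2.
Among the 6 still-open variables, 6 fits only D (and all 6 values in {3, 4, 5, 6, 7, 8} must be used), so D = 6.
The 2 variables B and F are confined to {4, 7}, which locks those values in; drop them from C, H.
So 5 goes to C.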